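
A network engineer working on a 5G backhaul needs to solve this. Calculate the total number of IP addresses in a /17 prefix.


Given: CIDR prefix /17
Host bits = 32 - 17 = 15
Total addresses = 2^15 = 32768

32768


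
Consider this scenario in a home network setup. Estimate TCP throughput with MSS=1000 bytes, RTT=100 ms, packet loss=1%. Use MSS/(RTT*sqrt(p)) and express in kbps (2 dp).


Given: MSS = 1000 bytes, RTT = 100 ms, loss = 1%
RTT in seconds = 100 / 1000 = 0.1
Loss rate = 1% = 0.01
sqrt(loss) = sqrt(0.01) = 0.1
Throughput (bytes/s) = 1000 / (0.1 * 0.1) = 100000.0000
Throughput (kbps) = 100000.0000 * 8 / 1000 = 800.000000 -> 800.00 kbps (2 dp)

800.00


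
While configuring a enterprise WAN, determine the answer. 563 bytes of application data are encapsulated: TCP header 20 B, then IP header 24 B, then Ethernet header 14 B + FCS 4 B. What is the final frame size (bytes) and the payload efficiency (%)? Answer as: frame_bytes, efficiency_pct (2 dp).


TCP segment = 563 + 20 = 583 B
IP packet = 583 + 24 = 607 B
Ethernet frame = 607 + 14 + 4 = 625 B
Efficiency = app / frame = 563 / 625 = 0.900800 = 90.0800% -> 90.08% (2 dp)

625, 90.08


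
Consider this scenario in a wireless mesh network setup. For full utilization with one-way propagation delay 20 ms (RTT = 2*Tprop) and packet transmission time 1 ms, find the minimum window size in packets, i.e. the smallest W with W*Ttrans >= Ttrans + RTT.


Given: Ttrans = 1 ms, RTT = 40 ms (= 2 * Tprop, Tprop = 20 ms)
Time until first ACK returns = Ttrans + RTT = 1 + 40 = 41 ms
Need W * Ttrans >= Ttrans + RTT  ->  W >= (Ttrans + RTT) / Ttrans
(Ttrans + RTT) / Ttrans = 41 / 1 = 41
W_min = ceil(41) = 41

41


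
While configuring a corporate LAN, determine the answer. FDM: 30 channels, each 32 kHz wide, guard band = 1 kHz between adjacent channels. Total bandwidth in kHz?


Given: 30 channels, 32 kHz each, guard = 1 kHz
Channel bandwidth = 30 * 32 = 960 kHz
Guard bands = 29 gaps * 1 kHz = 29 kHz
Total = 960 + 29 = 989 kHz

989


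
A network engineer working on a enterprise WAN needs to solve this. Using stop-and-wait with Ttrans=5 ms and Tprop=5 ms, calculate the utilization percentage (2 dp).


Given: Ttrans = 5 ms, Tprop = 5 ms
RTT = 2 * Tprop = 2 * 5 = 10 ms
U = Ttrans / (Ttrans + RTT)
U = 5 / (5 + 10)
U = 5 / 15 = 0.333333
U% = 33.33%

33.33


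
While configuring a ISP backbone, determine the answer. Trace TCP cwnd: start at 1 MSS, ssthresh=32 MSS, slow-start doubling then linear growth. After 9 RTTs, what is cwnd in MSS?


RTT 0: cwnd = 1 MSS (initial)
RTT 1: cwnd = 2 MSS (slow start, doubled)
RTT 2: cwnd = 4 MSS (slow start, doubled)
RTT 3: cwnd = 8 MSS (slow start, doubled)
RTT 4: cwnd = 16 MSS (slow start, doubled)
RTT 5: cwnd = 32 MSS (slow start, doubled)
RTT 6: cwnd = 33 MSS (congestion avoidance, +1)
RTT 7: cwnd = 34 MSS (congestion avoidance, +1)
RTT 8: cwnd = 35 MSS (congestion avoidance, +1)
RTT 9: cwnd = 36 MSS (congestion avoidance, +1)

36


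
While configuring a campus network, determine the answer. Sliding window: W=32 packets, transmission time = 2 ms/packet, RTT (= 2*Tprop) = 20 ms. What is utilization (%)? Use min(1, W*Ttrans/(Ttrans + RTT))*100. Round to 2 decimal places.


Given: W = 32, Ttrans = 2 ms, RTT = 20 ms (= 2 * Tprop, Tprop = 10 ms)
Cycle time = Ttrans + RTT = 2 + 20 = 22 ms (first packet sent until its ACK returns)
W * Ttrans = 32 * 2 = 64 ms of sending per cycle
W * Ttrans / (Ttrans + RTT) = 64 / 22 = 2.909091
U = min(1, 2.909091) = 1.000000
U% = 100.00%

100.00


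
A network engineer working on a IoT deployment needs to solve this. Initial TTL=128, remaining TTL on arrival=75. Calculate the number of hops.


Given: initial TTL = 128, received TTL = 75
Hops = initial TTL - received TTL
Hops = 128 - 75 = 53

53


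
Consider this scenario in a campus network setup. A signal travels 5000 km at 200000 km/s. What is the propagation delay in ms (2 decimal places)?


Given: distance = 5000 km, speed = 200000 km/s
Delay = distance / speed = 5000 / 200000 seconds
Delay in ms = 5000 * 1000 / 200000
Delay = 25.0000 ms
Rounded to 2 dp = 25.00 ms

25.00


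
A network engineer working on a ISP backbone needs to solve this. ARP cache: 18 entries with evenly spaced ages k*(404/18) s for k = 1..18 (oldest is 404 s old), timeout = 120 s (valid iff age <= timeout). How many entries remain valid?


Ages are k * 404/18 s for k = 1..18 (spacing = 22.4444 s).
Entry k is valid iff k * 404/18 <= 120 iff k <= 18 * 120 / 404 = 5.3465
n_valid = floor(5.3465) = 5
(n_stale = 18 - 5 = 13)

5


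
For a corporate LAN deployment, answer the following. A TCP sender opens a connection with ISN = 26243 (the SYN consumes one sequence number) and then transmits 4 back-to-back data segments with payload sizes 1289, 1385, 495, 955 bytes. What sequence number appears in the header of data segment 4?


The SYN occupies sequence number ISN = 26243, so the first data byte is ISN + 1 = 26244.
SEQ of data segment i = (ISN + 1) + sum of payload sizes of segments 1..i-1.
Segment 1: SEQ = 26244, payload = 1289 bytes
Segment 2: SEQ = 27533, payload = 1385 bytes
Segment 3: SEQ = 28918, payload = 495 bytes
Segment 4: SEQ = 29413, payload = 955 bytes
SEQ of segment 4 = 26244 + 1289 + 1385 + 495 = 29413

29413


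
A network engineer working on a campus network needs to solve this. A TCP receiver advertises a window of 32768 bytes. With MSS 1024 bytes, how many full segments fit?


Given: RWND = 32768 bytes, MSS = 1024 bytes
Full segments = floor(RWND / MSS)
Full segments = floor(32768 / 1024)
Full segments = floor(32.0) = 32

32


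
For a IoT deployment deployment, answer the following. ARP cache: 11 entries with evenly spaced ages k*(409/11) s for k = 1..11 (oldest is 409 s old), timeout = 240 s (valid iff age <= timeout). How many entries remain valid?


Ages are k * 409/11 s for k = 1..11 (spacing = 37.1818 s).
Entry k is valid iff k * 409/11 <= 240 iff k <= 11 * 240 / 409 = 6.4548
n_valid = floor(6.4548) = 6
(n_stale = 11 - 6 = 5)

6


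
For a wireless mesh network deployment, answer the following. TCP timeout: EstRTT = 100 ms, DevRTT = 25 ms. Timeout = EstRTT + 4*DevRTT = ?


Given: EstRTT = 100 ms, DevRTT = 25 ms
Timeout = EstRTT + 4 * DevRTT
4 * DevRTT = 4 * 25 = 100
Timeout = 100 + 100 = 200 ms

200


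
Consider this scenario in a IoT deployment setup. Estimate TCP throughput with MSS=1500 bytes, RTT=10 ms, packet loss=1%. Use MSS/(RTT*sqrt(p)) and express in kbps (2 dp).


Given: MSS = 1500 bytes, RTT = 10 ms, loss = 1%
RTT in seconds = 10 / 1000 = 0.01
Loss rate = 1% = 0.01
sqrt(loss) = sqrt(0.01) = 0.1
Throughput (bytes/s) = 1500 / (0.01 * 0.1) = 1500000.0000
Throughput (kbps) = 1500000.0000 * 8 / 1000 = 12000.000000 -> 12000.00 kbps (2 dp)

12000.00


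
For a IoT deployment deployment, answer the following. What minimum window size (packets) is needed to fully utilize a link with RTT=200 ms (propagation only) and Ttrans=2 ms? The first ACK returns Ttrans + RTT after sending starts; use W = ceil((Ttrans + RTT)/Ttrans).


Given: Ttrans = 2 ms, RTT = 200 ms (= 2 * Tprop, Tprop = 100 ms)
Time until first ACK returns = Ttrans + RTT = 2 + 200 = 202 ms
Need W * Ttrans >= Ttrans + RTT  ->  W >= (Ttrans + RTT) / Ttrans
(Ttrans + RTT) / Ttrans = 202 / 2 = 101
W_min = ceil(101) = 101

101


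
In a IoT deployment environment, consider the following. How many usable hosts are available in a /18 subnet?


Given: subnet mask /18
Host bits = 32 - 18 = 14
Total addresses = 2^14 = 16384
Usable hosts = 16384 - 2 (network + broadcast) = 16382

16382


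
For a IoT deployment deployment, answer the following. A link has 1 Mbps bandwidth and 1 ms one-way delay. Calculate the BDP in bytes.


Given: bandwidth = 1 Mbps, delay = 1 ms
BDP in bits = 1 * 10^6 * 1 / 1000
BDP in bits = 1000
BDP in bytes = 1000 / 8 = 125

125


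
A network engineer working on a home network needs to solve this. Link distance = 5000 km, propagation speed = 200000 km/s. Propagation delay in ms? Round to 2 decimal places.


Given: distance = 5000 km, speed = 200000 km/s
Delay = distance / speed = 5000 / 200000 seconds
Delay in ms = 5000 * 1000 / 200000
Delay = 25.0000 ms
Rounded to 2 dp = 25.00 ms

25.00


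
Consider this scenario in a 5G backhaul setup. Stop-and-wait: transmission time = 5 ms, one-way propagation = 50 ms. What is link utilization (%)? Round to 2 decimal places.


Given: Ttrans = 5 ms, Tprop = 50 ms
RTT = 2 * Tprop = 2 * 50 = 100 ms
U = Ttrans / (Ttrans + RTT)
U = 5 / (5 + 100)
U = 5 / 105 = 0.047619
U% = 4.76%

4.76


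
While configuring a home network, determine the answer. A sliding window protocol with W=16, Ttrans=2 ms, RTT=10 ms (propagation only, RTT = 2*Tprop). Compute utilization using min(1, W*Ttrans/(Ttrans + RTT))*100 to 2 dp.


Given: W = 16, Ttrans = 2 ms, RTT = 10 ms (= 2 * Tprop, Tprop = 5 ms)
Cycle time = Ttrans + RTT = 2 + 10 = 12 ms (first packet sent until its ACK returns)
W * Ttrans = 16 * 2 = 32 ms of sending per cycle
W * Ttrans / (Ttrans + RTT) = 32 / 12 = 2.666667
U = min(1, 2.666667) = 1.000000
U% = 100.00%

100.00


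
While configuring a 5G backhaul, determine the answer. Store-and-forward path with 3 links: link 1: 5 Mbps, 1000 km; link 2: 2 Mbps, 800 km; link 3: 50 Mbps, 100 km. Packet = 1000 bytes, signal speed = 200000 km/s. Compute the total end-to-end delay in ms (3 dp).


Packet = 1000 bytes = 8000 bits. Store-and-forward: sum (t_trans + t_prop) per link.
Link 1: t_trans = 8000/(5*10^6) s = 1.6000 ms; t_prop = 1000/200000 s = 5.0000 ms; subtotal = 6.6000 ms
Link 2: t_trans = 8000/(2*10^6) s = 4.0000 ms; t_prop = 800/200000 s = 4.0000 ms; subtotal = 8.0000 ms
Link 3: t_trans = 8000/(50*10^6) s = 0.1600 ms; t_prop = 100/200000 s = 0.5000 ms; subtotal = 0.6600 ms
End-to-end = 6.6000 + 8.0000 + 0.6600 = 15.2600 ms -> 15.260 ms (3 dp)

15.260


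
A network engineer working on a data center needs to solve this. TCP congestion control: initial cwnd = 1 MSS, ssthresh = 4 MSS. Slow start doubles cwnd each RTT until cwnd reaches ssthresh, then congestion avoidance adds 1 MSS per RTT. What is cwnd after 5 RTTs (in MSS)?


RTT 0: cwnd = 1 MSS (initial)
RTT 1: cwnd = 2 MSS (slow start, doubled)
RTT 2: cwnd = 4 MSS (slow start, doubled)
RTT 3: cwnd = 5 MSS (congestion avoidance, +1)
RTT 4: cwnd = 6 MSS (congestion avoidance, +1)
RTT 5: cwnd = 7 MSS (congestion avoidance, +1)

7


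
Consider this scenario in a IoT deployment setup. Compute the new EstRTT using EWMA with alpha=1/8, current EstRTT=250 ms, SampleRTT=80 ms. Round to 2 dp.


Given: EstRTT = 250 ms, SampleRTT = 80 ms, alpha = 1/8
New EstRTT = (1 - alpha) * EstRTT + alpha * SampleRTT
(7/8) * 250 = 218.75
(1/8) * 80 = 10
New EstRTT = 218.75 + 10 = 228.75 ms -> 228.75 ms (2 dp)

228.75


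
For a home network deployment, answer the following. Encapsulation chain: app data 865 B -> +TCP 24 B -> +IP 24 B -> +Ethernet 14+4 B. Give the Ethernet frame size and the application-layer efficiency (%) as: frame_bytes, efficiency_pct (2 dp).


TCP segment = 865 + 24 = 889 B
IP packet = 889 + 24 = 913 B
Ethernet frame = 913 + 14 + 4 = 931 B
Efficiency = app / frame = 865 / 931 = 0.929108 = 92.9108% -> 92.91% (2 dp)

931, 92.91


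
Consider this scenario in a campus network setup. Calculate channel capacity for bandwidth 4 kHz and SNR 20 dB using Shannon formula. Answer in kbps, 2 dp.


Given: B = 4 kHz, SNR = 20 dB
SNR linear = 10^(20/10) = 100
1 + SNR = 101
log2(101) = 6.6582114828
C = 4 * 1000 * 6.6582114828 = 26632.8459 bps
C = 26.632846 kbps -> 26.63 kbps (2 dp)

26.63


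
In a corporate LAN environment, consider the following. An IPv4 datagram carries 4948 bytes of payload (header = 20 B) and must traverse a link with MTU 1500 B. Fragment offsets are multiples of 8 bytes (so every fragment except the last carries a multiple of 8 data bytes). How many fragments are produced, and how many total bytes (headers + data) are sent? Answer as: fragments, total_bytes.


Max data per non-final fragment = floor((MTU - header)/8)*8 = floor((1500 - 20)/8)*8 = floor(1480/8)*8 = 1480 B
Final fragment needs no 8-byte alignment: it can carry up to MTU - header = 1480 B
Non-final fragments needed = ceil((payload - 1480) / 1480) = ceil(3468/1480) = ceil(2.3432) = 3
Number of fragments = 3 + 1 = 4
Fragment sizes (data): 3 * 1480 B + 508 B (last, 508 <= 1480 OK)
Total bytes sent = payload + n_frags * header = 4948 + 4*20 = 4948 + 80 = 5028 B

4, 5028


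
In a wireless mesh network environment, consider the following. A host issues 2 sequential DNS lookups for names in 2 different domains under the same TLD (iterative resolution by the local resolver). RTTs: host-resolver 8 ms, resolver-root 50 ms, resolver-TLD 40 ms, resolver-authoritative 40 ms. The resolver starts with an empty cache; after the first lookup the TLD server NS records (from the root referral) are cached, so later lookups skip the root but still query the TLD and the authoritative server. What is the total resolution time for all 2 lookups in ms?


Lookup 1 (cold cache): local + root + TLD + auth = 8 + 50 + 40 + 40 = 138 ms
Lookups 2..2 (TLD NS cached -> skip root; new domain -> still ask TLD and auth): local + TLD + auth = 8 + 40 + 40 = 88 ms each
Remaining 1 lookups: 1 * 88 = 88 ms
Total = 138 + 88 = 226 ms

226


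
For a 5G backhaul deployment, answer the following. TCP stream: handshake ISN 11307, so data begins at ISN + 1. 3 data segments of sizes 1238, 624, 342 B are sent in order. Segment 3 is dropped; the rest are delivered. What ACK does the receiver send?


SYN uses sequence number 11307; first data byte = ISN + 1 = 11308.
Segment 1: SEQ = 11308, len = 1238 B, covers [11308, 12545]
Segment 2: SEQ = 12546, len = 624 B, covers [12546, 13169]
Segment 3: SEQ = 13170, len = 342 B, covers [13170, 13511] [LOST]
In-order data received: bytes [11308, 13169] (segments 1..2).
Segment 3 missing -> gap begins at byte 13170.
Cumulative ACK = next expected in-order byte = 11308 + 1238 + 624 = 13170

13170


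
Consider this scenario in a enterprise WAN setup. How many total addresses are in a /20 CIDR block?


Given: CIDR prefix /20
Host bits = 32 - 20 = 12
Total addresses = 2^12 = 4096

4096


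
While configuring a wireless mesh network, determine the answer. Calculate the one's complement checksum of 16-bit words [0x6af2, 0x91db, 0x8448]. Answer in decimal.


Given words: [0x6af2, 0x91db, 0x8448]
Step 1: Sum all words
Raw sum = 27378 + 37339 + 33864 = 98581
Step 2: Fold carry: (33045 + 1) = 33046
One's complement = ~33046 & 0xFFFF = 32489

32489


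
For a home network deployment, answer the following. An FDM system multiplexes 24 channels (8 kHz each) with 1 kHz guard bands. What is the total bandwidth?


Given: 24 channels, 8 kHz each, guard = 1 kHz
Channel bandwidth = 24 * 8 = 192 kHz
Guard bands = 23 gaps * 1 kHz = 23 kHz
Total = 192 + 23 = 215 kHz

215


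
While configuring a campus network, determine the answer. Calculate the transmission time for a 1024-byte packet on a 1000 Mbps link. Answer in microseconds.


Given: packet = 1024 bytes, bandwidth = 1000 Mbps
Packet in bits = 1024 * 8 = 8192 bits
Bandwidth = 1000 * 10^6 = 1000000000 bps
Time = 8192 / 1000000000 seconds
Time in us = 8192 * 10^6 / 1000000000 = 8.192

8.192


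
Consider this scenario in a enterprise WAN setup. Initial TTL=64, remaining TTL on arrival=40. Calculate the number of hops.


Given: initial TTL = 64, received TTL = 40
Hops = initial TTL - received TTL
Hops = 64 - 40 = 24

24


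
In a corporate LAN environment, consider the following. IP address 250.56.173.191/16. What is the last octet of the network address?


Given: IP = 250.56.173.191, prefix = /16
Subnet mask = 255.255.0.0
Last octet of IP: 191
Last octet of mask: 0
Network last octet = 191 AND 0 = 0

0


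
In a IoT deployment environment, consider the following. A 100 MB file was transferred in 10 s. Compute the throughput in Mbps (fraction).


Given: file = 100 MB, time = 10 s
File in Mb = 100 * 8 = 800 Mb
Throughput = 800 / 10 Mbps
Throughput = 80 Mbps

80


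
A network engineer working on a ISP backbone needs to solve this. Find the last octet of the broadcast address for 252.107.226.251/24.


Given: IP = 252.107.226.251, prefix = /24
Host bits = 32 - 24 = 8
Network last octet = 251 AND mask = 0
Host part size = 2^8 - 1 = 255
Broadcast last octet = 0 OR 255 = 255

255


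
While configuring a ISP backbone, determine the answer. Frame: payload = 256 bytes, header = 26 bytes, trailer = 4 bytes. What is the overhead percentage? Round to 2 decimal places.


Given: payload = 256 B, header = 26 B, trailer = 4 B
Overhead bytes = header + trailer = 26 + 4 = 30
Total frame = payload + overhead = 256 + 30 = 286
Overhead % = 30 / 286 * 100 = 10.4895% -> 10.49% (2 dp)

10.49


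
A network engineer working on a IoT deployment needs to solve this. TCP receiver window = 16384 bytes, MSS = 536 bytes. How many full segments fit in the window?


Given: RWND = 16384 bytes, MSS = 536 bytes
Full segments = floor(RWND / MSS)
Full segments = floor(16384 / 536)
Full segments = floor(30.5672) = 30

30


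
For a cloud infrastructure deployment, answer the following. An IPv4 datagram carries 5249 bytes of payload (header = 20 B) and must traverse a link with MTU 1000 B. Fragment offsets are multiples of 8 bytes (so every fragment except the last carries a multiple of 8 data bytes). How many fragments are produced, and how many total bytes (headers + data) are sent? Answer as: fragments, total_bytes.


Max data per non-final fragment = floor((MTU - header)/8)*8 = floor((1000 - 20)/8)*8 = floor(980/8)*8 = 976 B
Final fragment needs no 8-byte alignment: it can carry up to MTU - header = 980 B
Non-final fragments needed = ceil((payload - 980) / 976) = ceil(4269/976) = ceil(4.3740) = 5
Number of fragments = 5 + 1 = 6
Fragment sizes (data): 5 * 976 B + 369 B (last, 369 <= 980 OK)
Total bytes sent = payload + n_frags * header = 5249 + 6*20 = 5249 + 120 = 5369 B

6, 5369


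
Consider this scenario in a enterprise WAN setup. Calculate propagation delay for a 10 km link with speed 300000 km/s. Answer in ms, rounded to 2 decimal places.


Given: distance = 10 km, speed = 300000 km/s
Delay = distance / speed = 10 / 300000 seconds
Delay in ms = 10 * 1000 / 300000
Delay = 0.0333 ms
Rounded to 2 dp = 0.03 ms

0.03


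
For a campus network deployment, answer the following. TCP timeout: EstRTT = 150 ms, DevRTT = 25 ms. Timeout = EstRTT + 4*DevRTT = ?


Given: EstRTT = 150 ms, DevRTT = 25 ms
Timeout = EstRTT + 4 * DevRTT
4 * DevRTT = 4 * 25 = 100
Timeout = 150 + 100 = 250 ms

250


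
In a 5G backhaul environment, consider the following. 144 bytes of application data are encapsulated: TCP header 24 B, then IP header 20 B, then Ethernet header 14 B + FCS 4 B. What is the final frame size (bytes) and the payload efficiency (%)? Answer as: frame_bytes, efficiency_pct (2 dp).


TCP segment = 144 + 24 = 168 B
IP packet = 168 + 20 = 188 B
Ethernet frame = 188 + 14 + 4 = 206 B
Efficiency = app / frame = 144 / 206 = 0.699029 = 69.9029% -> 69.90% (2 dp)

206, 69.90


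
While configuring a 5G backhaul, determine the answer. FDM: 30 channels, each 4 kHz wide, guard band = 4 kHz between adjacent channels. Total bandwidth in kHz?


Given: 30 channels, 4 kHz each, guard = 4 kHz
Channel bandwidth = 30 * 4 = 120 kHz
Guard bands = 29 gaps * 4 kHz = 116 kHz
Total = 120 + 116 = 236 kHz

236


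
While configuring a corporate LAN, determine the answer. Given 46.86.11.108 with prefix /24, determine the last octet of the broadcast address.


Given: IP = 46.86.11.108, prefix = /24
Host bits = 32 - 24 = 8
Network last octet = 108 AND mask = 0
Host part size = 2^8 - 1 = 255
Broadcast last octet = 0 OR 255 = 255

255


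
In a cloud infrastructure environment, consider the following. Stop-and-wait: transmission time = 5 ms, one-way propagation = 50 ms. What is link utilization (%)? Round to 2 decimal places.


Given: Ttrans = 5 ms, Tprop = 50 ms
RTT = 2 * Tprop = 2 * 50 = 100 ms
U = Ttrans / (Ttrans + RTT)
U = 5 / (5 + 100)
U = 5 / 105 = 0.047619
U% = 4.76%

4.76


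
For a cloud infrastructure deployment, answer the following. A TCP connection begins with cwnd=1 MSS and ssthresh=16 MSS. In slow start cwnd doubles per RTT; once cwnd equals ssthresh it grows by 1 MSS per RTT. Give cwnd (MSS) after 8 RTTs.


RTT 0: cwnd = 1 MSS (initial)
RTT 1: cwnd = 2 MSS (slow start, doubled)
RTT 2: cwnd = 4 MSS (slow start, doubled)
RTT 3: cwnd = 8 MSS (slow start, doubled)
RTT 4: cwnd = 16 MSS (slow start, doubled)
RTT 5: cwnd = 17 MSS (congestion avoidance, +1)
RTT 6: cwnd = 18 MSS (congestion avoidance, +1)
RTT 7: cwnd = 19 MSS (congestion avoidance, +1)
RTT 8: cwnd = 20 MSS (congestion avoidance, +1)

20


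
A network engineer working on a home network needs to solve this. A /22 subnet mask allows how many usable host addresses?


Given: subnet mask /22
Host bits = 32 - 22 = 10
Total addresses = 2^10 = 1024
Usable hosts = 1024 - 2 (network + broadcast) = 1022

1022


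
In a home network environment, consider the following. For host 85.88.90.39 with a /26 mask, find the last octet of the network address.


Given: IP = 85.88.90.39, prefix = /26
Subnet mask = 255.255.255.192
Last octet of IP: 39
Last octet of mask: 192
Network last octet = 39 AND 192 = 0

0


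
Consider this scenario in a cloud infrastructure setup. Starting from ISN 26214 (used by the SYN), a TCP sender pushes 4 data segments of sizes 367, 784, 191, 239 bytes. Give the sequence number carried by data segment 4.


The SYN occupies sequence number ISN = 26214, so the first data byte is ISN + 1 = 26215.
SEQ of data segment i = (ISN + 1) + sum of payload sizes of segments 1..i-1.
Segment 1: SEQ = 26215, payload = 367 bytes
Segment 2: SEQ = 26582, payload = 784 bytes
Segment 3: SEQ = 27366, payload = 191 bytes
Segment 4: SEQ = 27557, payload = 239 bytes
SEQ of segment 4 = 26215 + 367 + 784 + 191 = 27557

27557


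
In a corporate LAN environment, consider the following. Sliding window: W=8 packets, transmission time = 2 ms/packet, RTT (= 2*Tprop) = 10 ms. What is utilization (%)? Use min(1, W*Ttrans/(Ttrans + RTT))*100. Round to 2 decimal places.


Given: W = 8, Ttrans = 2 ms, RTT = 10 ms (= 2 * Tprop, Tprop = 5 ms)
Cycle time = Ttrans + RTT = 2 + 10 = 12 ms (first packet sent until its ACK returns)
W * Ttrans = 8 * 2 = 16 ms of sending per cycle
W * Ttrans / (Ttrans + RTT) = 16 / 12 = 1.333333
U = min(1, 1.333333) = 1.000000
U% = 100.00%

100.00


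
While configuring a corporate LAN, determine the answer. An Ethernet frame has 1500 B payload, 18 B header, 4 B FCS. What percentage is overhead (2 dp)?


Given: payload = 1500 B, header = 18 B, trailer = 4 B
Overhead bytes = header + trailer = 18 + 4 = 22
Total frame = payload + overhead = 1500 + 22 = 1522
Overhead % = 22 / 1522 * 100 = 1.4455% -> 1.45% (2 dp)

1.45


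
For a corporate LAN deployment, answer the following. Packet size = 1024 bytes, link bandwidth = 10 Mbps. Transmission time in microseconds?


Given: packet = 1024 bytes, bandwidth = 10 Mbps
Packet in bits = 1024 * 8 = 8192 bits
Bandwidth = 10 * 10^6 = 10000000 bps
Time = 8192 / 10000000 seconds
Time in us = 8192 * 10^6 / 10000000 = 819.2

819.2


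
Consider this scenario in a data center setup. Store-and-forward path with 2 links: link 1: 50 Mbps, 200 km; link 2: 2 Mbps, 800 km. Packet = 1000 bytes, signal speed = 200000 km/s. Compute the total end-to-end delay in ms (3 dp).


Packet = 1000 bytes = 8000 bits. Store-and-forward: sum (t_trans + t_prop) per link.
Link 1: t_trans = 8000/(50*10^6) s = 0.1600 ms; t_prop = 200/200000 s = 1.0000 ms; subtotal = 1.1600 ms
Link 2: t_trans = 8000/(2*10^6) s = 4.0000 ms; t_prop = 800/200000 s = 4.0000 ms; subtotal = 8.0000 ms
End-to-end = 1.1600 + 8.0000 = 9.1600 ms -> 9.160 ms (3 dp)

9.160


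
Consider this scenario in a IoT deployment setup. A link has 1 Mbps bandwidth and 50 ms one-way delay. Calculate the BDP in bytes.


Given: bandwidth = 1 Mbps, delay = 50 ms
BDP in bits = 1 * 10^6 * 50 / 1000
BDP in bits = 50000
BDP in bytes = 50000 / 8 = 6250

6250


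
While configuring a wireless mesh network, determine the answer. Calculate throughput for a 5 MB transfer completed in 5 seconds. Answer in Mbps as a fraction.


Given: file = 5 MB, time = 5 s
File in Mb = 5 * 8 = 40 Mb
Throughput = 40 / 5 Mbps
Throughput = 8 Mbps

8


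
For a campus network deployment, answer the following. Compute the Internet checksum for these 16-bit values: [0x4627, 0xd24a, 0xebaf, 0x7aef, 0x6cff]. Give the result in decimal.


Given words: [0x4627, 0xd24a, 0xebaf, 0x7aef, 0x6cff]
Step 1: Sum all words
Raw sum = 17959 + 53834 + 60335 + 31471 + 27903 = 191502
Step 2: Fold carry: (60430 + 2) = 60432
One's complement = ~60432 & 0xFFFF = 5103

5103


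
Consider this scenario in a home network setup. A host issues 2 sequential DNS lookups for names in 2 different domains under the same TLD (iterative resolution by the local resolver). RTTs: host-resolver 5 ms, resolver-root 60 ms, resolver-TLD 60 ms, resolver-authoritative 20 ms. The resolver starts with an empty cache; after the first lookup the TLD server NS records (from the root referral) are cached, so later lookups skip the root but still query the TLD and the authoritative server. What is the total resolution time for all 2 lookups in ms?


Lookup 1 (cold cache): local + root + TLD + auth = 5 + 60 + 60 + 20 = 145 ms
Lookups 2..2 (TLD NS cached -> skip root; new domain -> still ask TLD and auth): local + TLD + auth = 5 + 60 + 20 = 85 ms each
Remaining 1 lookups: 1 * 85 = 85 ms
Total = 145 + 85 = 230 ms

230


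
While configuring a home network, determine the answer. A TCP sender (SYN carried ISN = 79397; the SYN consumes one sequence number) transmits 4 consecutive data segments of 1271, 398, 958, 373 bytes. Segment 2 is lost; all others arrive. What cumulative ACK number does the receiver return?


SYN uses sequence number 79397; first data byte = ISN + 1 = 79398.
Segment 1: SEQ = 79398, len = 1271 B, covers [79398, 80668]
Segment 2: SEQ = 80669, len = 398 B, covers [80669, 81066] [LOST]
Segment 3: SEQ = 81067, len = 958 B, covers [81067, 82024]
Segment 4: SEQ = 82025, len = 373 B, covers [82025, 82397]
In-order data received: bytes [79398, 80668] (segments 1..1).
Segment 2 missing -> gap begins at byte 80669; later segments buffered out of order.
Cumulative ACK = next expected in-order byte = 79398 + 1271 = 80669

80669


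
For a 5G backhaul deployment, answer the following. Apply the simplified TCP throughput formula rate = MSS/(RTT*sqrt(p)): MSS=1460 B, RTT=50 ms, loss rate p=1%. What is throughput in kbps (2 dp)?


Given: MSS = 1460 bytes, RTT = 50 ms, loss = 1%
RTT in seconds = 50 / 1000 = 0.05
Loss rate = 1% = 0.01
sqrt(loss) = sqrt(0.01) = 0.1
Throughput (bytes/s) = 1460 / (0.05 * 0.1) = 292000.0000
Throughput (kbps) = 292000.0000 * 8 / 1000 = 2336.000000 -> 2336.00 kbps (2 dp)

2336.00


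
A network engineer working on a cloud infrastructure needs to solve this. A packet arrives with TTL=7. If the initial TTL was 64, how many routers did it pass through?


Given: initial TTL = 64, received TTL = 7
Hops = initial TTL - received TTL
Hops = 64 - 7 = 57

57


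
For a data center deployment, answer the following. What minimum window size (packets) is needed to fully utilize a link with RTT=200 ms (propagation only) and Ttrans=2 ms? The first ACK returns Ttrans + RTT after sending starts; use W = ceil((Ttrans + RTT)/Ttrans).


Given: Ttrans = 2 ms, RTT = 200 ms (= 2 * Tprop, Tprop = 100 ms)
Time until first ACK returns = Ttrans + RTT = 2 + 200 = 202 ms
Need W * Ttrans >= Ttrans + RTT  ->  W >= (Ttrans + RTT) / Ttrans
(Ttrans + RTT) / Ttrans = 202 / 2 = 101
W_min = ceil(101) = 101

101


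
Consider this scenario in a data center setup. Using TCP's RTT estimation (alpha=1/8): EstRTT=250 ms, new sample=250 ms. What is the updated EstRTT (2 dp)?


Given: EstRTT = 250 ms, SampleRTT = 250 ms, alpha = 1/8
New EstRTT = (1 - alpha) * EstRTT + alpha * SampleRTT
(7/8) * 250 = 218.75
(1/8) * 250 = 31.25
New EstRTT = 218.75 + 31.25 = 250 ms -> 250.00 ms (2 dp)

250.00


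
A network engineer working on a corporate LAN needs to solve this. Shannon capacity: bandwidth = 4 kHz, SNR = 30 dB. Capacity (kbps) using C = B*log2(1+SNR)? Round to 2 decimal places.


Given: B = 4 kHz, SNR = 30 dB
SNR linear = 10^(30/10) = 1000
1 + SNR = 1001
log2(1001) = 9.9672262588
C = 4 * 1000 * 9.9672262588 = 39868.9050 bps
C = 39.868905 kbps -> 39.87 kbps (2 dp)

39.87


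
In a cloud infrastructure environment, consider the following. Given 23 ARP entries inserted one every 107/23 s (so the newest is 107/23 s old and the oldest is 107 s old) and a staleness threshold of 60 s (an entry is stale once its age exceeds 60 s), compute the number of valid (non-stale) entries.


Ages are k * 107/23 s for k = 1..23 (spacing = 4.6522 s).
Entry k is valid iff k * 107/23 <= 60 iff k <= 23 * 60 / 107 = 12.8972
n_valid = floor(12.8972) = 12
(n_stale = 23 - 12 = 11)

12


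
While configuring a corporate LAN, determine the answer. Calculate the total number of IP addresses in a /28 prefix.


Given: CIDR prefix /28
Host bits = 32 - 28 = 4
Total addresses = 2^4 = 16

16


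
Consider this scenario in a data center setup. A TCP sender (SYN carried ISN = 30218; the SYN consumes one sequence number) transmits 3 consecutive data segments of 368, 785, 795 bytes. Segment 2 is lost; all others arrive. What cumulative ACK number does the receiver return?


SYN uses sequence number 30218; first data byte = ISN + 1 = 30219.
Segment 1: SEQ = 30219, len = 368 B, covers [30219, 30586]
Segment 2: SEQ = 30587, len = 785 B, covers [30587, 31371] [LOST]
Segment 3: SEQ = 31372, len = 795 B, covers [31372, 32166]
In-order data received: bytes [30219, 30586] (segments 1..1).
Segment 2 missing -> gap begins at byte 30587; later segments buffered out of order.
Cumulative ACK = next expected in-order byte = 30219 + 368 = 30587

30587


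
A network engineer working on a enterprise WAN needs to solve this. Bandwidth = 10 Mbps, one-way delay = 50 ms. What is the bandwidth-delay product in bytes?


Given: bandwidth = 10 Mbps, delay = 50 ms
BDP in bits = 10 * 10^6 * 50 / 1000
BDP in bits = 500000
BDP in bytes = 500000 / 8 = 62500

62500


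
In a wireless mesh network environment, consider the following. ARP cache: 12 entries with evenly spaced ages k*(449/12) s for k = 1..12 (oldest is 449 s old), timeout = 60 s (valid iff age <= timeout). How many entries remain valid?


Ages are k * 449/12 s for k = 1..12 (spacing = 37.4167 s).
Entry k is valid iff k * 449/12 <= 60 iff k <= 12 * 60 / 449 = 1.6036
n_valid = floor(1.6036) = 1
(n_stale = 12 - 1 = 11)

1


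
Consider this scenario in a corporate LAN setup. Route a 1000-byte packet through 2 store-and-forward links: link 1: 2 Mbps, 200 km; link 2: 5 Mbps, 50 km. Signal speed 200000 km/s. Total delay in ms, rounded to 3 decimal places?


Packet = 1000 bytes = 8000 bits. Store-and-forward: sum (t_trans + t_prop) per link.
Link 1: t_trans = 8000/(2*10^6) s = 4.0000 ms; t_prop = 200/200000 s = 1.0000 ms; subtotal = 5.0000 ms
Link 2: t_trans = 8000/(5*10^6) s = 1.6000 ms; t_prop = 50/200000 s = 0.2500 ms; subtotal = 1.8500 ms
End-to-end = 5.0000 + 1.8500 = 6.8500 ms -> 6.850 ms (3 dp)

6.850


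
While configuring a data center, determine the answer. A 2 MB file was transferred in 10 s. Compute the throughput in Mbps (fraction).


Given: file = 2 MB, time = 10 s
File in Mb = 2 * 8 = 16 Mb
Throughput = 16 / 10 Mbps
Throughput = 8/5 Mbps

8/5


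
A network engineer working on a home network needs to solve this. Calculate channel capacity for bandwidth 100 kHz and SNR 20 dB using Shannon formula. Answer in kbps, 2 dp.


Given: B = 100 kHz, SNR = 20 dB
SNR linear = 10^(20/10) = 100
1 + SNR = 101
log2(101) = 6.6582114828
C = 100 * 1000 * 6.6582114828 = 665821.1483 bps
C = 665.821148 kbps -> 665.82 kbps (2 dp)

665.82


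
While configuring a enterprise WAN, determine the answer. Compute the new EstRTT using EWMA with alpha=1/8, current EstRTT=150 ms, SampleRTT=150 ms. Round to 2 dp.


Given: EstRTT = 150 ms, SampleRTT = 150 ms, alpha = 1/8
New EstRTT = (1 - alpha) * EstRTT + alpha * SampleRTT
(7/8) * 150 = 131.25
(1/8) * 150 = 18.75
New EstRTT = 131.25 + 18.75 = 150 ms -> 150.00 ms (2 dp)

150.00


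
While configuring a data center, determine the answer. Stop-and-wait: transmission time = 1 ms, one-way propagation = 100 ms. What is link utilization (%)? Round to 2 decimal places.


Given: Ttrans = 1 ms, Tprop = 100 ms
RTT = 2 * Tprop = 2 * 100 = 200 ms
U = Ttrans / (Ttrans + RTT)
U = 1 / (1 + 200)
U = 1 / 201 = 0.004975
U% = 0.50%

0.50


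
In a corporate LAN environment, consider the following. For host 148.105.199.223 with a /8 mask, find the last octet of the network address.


Given: IP = 148.105.199.223, prefix = /8
Subnet mask = 255.0.0.0
Last octet of IP: 223
Last octet of mask: 0
Network last octet = 223 AND 0 = 0

0


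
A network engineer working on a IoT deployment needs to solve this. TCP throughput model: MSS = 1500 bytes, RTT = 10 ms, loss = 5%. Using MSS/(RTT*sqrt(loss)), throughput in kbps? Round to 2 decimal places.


Given: MSS = 1500 bytes, RTT = 10 ms, loss = 5%
RTT in seconds = 10 / 1000 = 0.01
Loss rate = 5% = 0.05
sqrt(loss) = sqrt(0.05) = 0.223606797750
Throughput (bytes/s) = 1500 / (0.01 * 0.223606797750) = 670820.3932
Throughput (kbps) = 670820.3932 * 8 / 1000 = 5366.563146 -> 5366.56 kbps (2 dp)

5366.56


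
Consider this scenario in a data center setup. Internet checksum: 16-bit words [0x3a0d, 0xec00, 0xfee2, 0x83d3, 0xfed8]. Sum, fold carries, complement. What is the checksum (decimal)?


Given words: [0x3a0d, 0xec00, 0xfee2, 0x83d3, 0xfed8]
Step 1: Sum all words
Raw sum = 14861 + 60416 + 65250 + 33747 + 65240 = 239514
Step 2: Fold carry: (42906 + 3) = 42909
One's complement = ~42909 & 0xFFFF = 22626

22626


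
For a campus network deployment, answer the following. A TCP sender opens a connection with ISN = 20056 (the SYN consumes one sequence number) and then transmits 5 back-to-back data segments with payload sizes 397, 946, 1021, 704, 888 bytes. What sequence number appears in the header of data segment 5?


The SYN occupies sequence number ISN = 20056, so the first data byte is ISN + 1 = 20057.
SEQ of data segment i = (ISN + 1) + sum of payload sizes of segments 1..i-1.
Segment 1: SEQ = 20057, payload = 397 bytes
Segment 2: SEQ = 20454, payload = 946 bytes
Segment 3: SEQ = 21400, payload = 1021 bytes
Segment 4: SEQ = 22421, payload = 704 bytes
Segment 5: SEQ = 23125, payload = 888 bytes
SEQ of segment 5 = 20057 + 397 + 946 + 1021 + 704 = 23125

23125


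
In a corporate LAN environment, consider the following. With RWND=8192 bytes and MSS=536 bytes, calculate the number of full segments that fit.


Given: RWND = 8192 bytes, MSS = 536 bytes
Full segments = floor(RWND / MSS)
Full segments = floor(8192 / 536)
Full segments = floor(15.2836) = 15

15


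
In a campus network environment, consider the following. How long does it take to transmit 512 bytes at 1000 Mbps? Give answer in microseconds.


Given: packet = 512 bytes, bandwidth = 1000 Mbps
Packet in bits = 512 * 8 = 4096 bits
Bandwidth = 1000 * 10^6 = 1000000000 bps
Time = 4096 / 1000000000 seconds
Time in us = 4096 * 10^6 / 1000000000 = 4.096

4.096


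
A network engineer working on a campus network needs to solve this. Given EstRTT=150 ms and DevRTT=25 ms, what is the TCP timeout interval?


Given: EstRTT = 150 ms, DevRTT = 25 ms
Timeout = EstRTT + 4 * DevRTT
4 * DevRTT = 4 * 25 = 100
Timeout = 150 + 100 = 250 ms

250


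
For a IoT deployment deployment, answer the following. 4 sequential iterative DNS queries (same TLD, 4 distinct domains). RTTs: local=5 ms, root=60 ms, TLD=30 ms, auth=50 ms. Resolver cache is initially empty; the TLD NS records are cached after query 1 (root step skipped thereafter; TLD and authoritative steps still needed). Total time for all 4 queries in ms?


Lookup 1 (cold cache): local + root + TLD + auth = 5 + 60 + 30 + 50 = 145 ms
Lookups 2..4 (TLD NS cached -> skip root; new domain -> still ask TLD and auth): local + TLD + auth = 5 + 30 + 50 = 85 ms each
Remaining 3 lookups: 3 * 85 = 255 ms
Total = 145 + 255 = 400 ms

400


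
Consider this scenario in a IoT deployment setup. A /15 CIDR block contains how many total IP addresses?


Given: CIDR prefix /15
Host bits = 32 - 15 = 17
Total addresses = 2^17 = 131072

131072


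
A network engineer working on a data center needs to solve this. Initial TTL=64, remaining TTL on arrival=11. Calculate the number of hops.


Given: initial TTL = 64, received TTL = 11
Hops = initial TTL - received TTL
Hops = 64 - 11 = 53

53


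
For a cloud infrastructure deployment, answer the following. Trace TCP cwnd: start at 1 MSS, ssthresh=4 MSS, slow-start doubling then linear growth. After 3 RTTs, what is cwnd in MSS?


RTT 0: cwnd = 1 MSS (initial)
RTT 1: cwnd = 2 MSS (slow start, doubled)
RTT 2: cwnd = 4 MSS (slow start, doubled)
RTT 3: cwnd = 5 MSS (congestion avoidance, +1)

5


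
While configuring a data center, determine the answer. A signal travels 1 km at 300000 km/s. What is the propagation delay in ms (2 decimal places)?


Given: distance = 1 km, speed = 300000 km/s
Delay = distance / speed = 1 / 300000 seconds
Delay in ms = 1 * 1000 / 300000
Delay = 0.0033 ms
Rounded to 2 dp = 0.00 ms

0.00


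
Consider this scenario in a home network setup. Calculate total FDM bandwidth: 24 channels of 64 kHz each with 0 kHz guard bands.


Given: 24 channels, 64 kHz each, guard = 0 kHz
Channel bandwidth = 24 * 64 = 1536 kHz
Guard bands = 23 gaps * 0 kHz = 0 kHz
Total = 1536 + 0 = 1536 kHz

1536


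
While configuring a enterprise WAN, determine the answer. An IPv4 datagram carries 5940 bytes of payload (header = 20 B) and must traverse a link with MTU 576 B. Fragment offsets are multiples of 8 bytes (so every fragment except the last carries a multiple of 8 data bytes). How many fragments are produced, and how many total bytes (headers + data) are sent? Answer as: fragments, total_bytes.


Max data per non-final fragment = floor((MTU - header)/8)*8 = floor((576 - 20)/8)*8 = floor(556/8)*8 = 552 B
Final fragment needs no 8-byte alignment: it can carry up to MTU - header = 556 B
Non-final fragments needed = ceil((payload - 556) / 552) = ceil(5384/552) = ceil(9.7536) = 10
Number of fragments = 10 + 1 = 11
Fragment sizes (data): 10 * 552 B + 420 B (last, 420 <= 556 OK)
Total bytes sent = payload + n_frags * header = 5940 + 11*20 = 5940 + 220 = 6160 B

11, 6160


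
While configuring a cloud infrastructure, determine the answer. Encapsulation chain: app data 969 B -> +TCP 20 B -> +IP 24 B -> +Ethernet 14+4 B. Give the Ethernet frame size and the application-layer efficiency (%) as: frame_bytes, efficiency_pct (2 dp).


TCP segment = 969 + 20 = 989 B
IP packet = 989 + 24 = 1013 B
Ethernet frame = 1013 + 14 + 4 = 1031 B
Efficiency = app / frame = 969 / 1031 = 0.939864 = 93.9864% -> 93.99% (2 dp)

1031, 93.99


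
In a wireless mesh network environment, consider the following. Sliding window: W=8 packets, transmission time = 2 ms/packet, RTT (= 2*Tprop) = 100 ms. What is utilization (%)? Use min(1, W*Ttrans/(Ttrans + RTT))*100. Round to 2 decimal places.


Given: W = 8, Ttrans = 2 ms, RTT = 100 ms (= 2 * Tprop, Tprop = 50 ms)
Cycle time = Ttrans + RTT = 2 + 100 = 102 ms (first packet sent until its ACK returns)
W * Ttrans = 8 * 2 = 16 ms of sending per cycle
W * Ttrans / (Ttrans + RTT) = 16 / 102 = 0.156863
U = min(1, 0.156863) = 0.156863
U% = 15.69%

15.69


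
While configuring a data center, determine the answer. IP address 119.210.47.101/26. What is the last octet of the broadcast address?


Given: IP = 119.210.47.101, prefix = /26
Host bits = 32 - 26 = 6
Network last octet = 101 AND mask = 64
Host part size = 2^6 - 1 = 63
Broadcast last octet = 64 OR 63 = 127

127


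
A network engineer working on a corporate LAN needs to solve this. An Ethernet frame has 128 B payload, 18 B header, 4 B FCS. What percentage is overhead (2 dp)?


Given: payload = 128 B, header = 18 B, trailer = 4 B
Overhead bytes = header + trailer = 18 + 4 = 22
Total frame = payload + overhead = 128 + 22 = 150
Overhead % = 22 / 150 * 100 = 14.6667% -> 14.67% (2 dp)

14.67
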